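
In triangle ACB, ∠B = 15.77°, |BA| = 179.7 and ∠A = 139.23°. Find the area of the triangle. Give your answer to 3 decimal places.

area ≈ 6780.456

The third angle is ∠C = 180° − ∠B − ∠A = 25.00°.
Law of sines: |CB| = |BA|·sin A/sin C ≈ 277.67.
Law of sines: |AC| = |BA|·sin B/sin C ≈ 115.56.
Area = ½·|BA|·|CB|·sin B ≈ 6780.5.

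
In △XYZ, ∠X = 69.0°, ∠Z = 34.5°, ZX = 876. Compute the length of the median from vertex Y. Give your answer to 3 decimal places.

540.399

The third angle is ∠Y = 180° − ∠Z − ∠X = 76.50°.
Law of sines: YZ = ZX·sin X/sin Y ≈ 841.05.
Law of sines: XY = ZX·sin Z/sin Y ≈ 510.27.
Median from Y: ½√(2·XY² + 2·YZ² − ZX²) ≈ 540.4.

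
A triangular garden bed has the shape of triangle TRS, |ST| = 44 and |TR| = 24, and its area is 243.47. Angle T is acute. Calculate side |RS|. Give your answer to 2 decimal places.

From area = ½·|ST|·|TR|·sin T, we get sin T = 2·area/(|ST|·|TR|) ≈ 0.46112.
Taking the acute solution, ∠T ≈ 27.46°.
Law of cosines then gives |RS| ≈ 25.257.

25.26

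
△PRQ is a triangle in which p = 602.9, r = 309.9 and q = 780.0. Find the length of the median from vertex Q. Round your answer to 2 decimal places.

Median from Q: ½√(2·p² + 2·r² − q²) ≈ 278.68.

278.68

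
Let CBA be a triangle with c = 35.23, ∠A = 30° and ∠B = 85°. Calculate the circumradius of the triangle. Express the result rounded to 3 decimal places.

19.436

The third angle is ∠C = 180° − ∠B − ∠A = 65.00°.
Law of sines: b = c·sin B/sin C ≈ 38.724.
Law of sines: a = c·sin A/sin C ≈ 19.436.
Circumradius = c/(2 sin C) ≈ 19.436.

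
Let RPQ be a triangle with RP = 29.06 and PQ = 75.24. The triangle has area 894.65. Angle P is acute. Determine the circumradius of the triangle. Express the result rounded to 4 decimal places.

From area = ½·RP·PQ·sin P, we get sin P = 2·area/(RP·PQ) ≈ 0.81835.
Taking the acute solution, ∠P ≈ 54.92°.
Law of cosines then gives QR ≈ 63.185.
Circumradius = QR/(2 sin P) ≈ 38.605.

38.6050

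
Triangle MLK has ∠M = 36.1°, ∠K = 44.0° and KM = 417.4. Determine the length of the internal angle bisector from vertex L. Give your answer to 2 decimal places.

The third angle is ∠L = 180° − ∠K − ∠M = 99.90°.
Law of sines: LK = KM·sin M/sin L ≈ 249.65.
Law of sines: ML = KM·sin K/sin L ≈ 294.33.
The bisector from L has length 2·ML·LK·cos(∠L/2)/(ML+LK) ≈ 173.83.

t_L ≈ 173.83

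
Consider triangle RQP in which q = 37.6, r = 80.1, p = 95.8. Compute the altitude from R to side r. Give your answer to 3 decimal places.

Semiperimeter s = (80.1 + 37.6 + 95.8)/2 = 106.75.
Heron's formula: area = √(106.75·26.65·69.15·10.95) ≈ 1467.7.
The altitude from R has length 2·area/r ≈ 36.647.

36.647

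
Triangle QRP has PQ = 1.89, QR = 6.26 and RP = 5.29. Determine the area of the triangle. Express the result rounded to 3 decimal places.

area ≈ 4.621

Semiperimeter s = (5.29 + 1.89 + 6.26)/2 = 6.72.
Heron's formula: area = √(6.72·1.43·4.83·0.46) ≈ 4.6207.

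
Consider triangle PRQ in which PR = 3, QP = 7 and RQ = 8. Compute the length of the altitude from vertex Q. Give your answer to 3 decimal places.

Semiperimeter s = (8 + 7 + 3)/2 = 9.
Heron's formula: area = √(9·1·2·6) ≈ 10.392.
The altitude from Q has length 2·area/PR ≈ 6.9282.

h_Q ≈ 6.928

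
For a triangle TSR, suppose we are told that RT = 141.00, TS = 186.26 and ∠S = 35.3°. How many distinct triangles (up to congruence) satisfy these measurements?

TS·sin S = 186.26·sin(35.3°) ≈ 107.6.
Since TS sin S < RT < TS (107.6 < 141.00 < 186.26), two triangles exist.

2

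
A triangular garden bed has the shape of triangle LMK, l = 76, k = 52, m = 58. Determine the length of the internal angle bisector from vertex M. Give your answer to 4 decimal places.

By the law of cosines, cos M = (k² + l² − m²) / (2·k·l) ≈ 0.64727, so ∠M ≈ 0.867 rad.
The bisector from M has length 2·k·l·cos(∠M/2)/(k+l) ≈ 56.041.

56.0408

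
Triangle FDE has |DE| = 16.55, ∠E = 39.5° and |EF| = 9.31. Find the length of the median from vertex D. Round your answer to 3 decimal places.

13.292

By the law of cosines, |FD|² = |DE|² + |EF|² − 2·|DE|·|EF|·cos E = 122.79, so |FD| ≈ 11.081.
Median from D: ½√(2·|FD|² + 2·|DE|² − |EF|²) ≈ 13.292.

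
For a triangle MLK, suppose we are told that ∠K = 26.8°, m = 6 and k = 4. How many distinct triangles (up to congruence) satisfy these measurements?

m·sin K = 6·sin(26.8°) ≈ 2.705.
Since m sin K < k < m (2.705 < 4 < 6), two triangles exist.

2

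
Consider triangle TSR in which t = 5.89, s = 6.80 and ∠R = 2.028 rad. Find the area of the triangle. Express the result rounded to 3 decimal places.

Area = ½·t·s·sin R ≈ 17.969.

17.969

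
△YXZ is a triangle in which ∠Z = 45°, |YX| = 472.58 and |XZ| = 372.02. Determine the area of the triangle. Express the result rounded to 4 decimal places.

area ≈ 86237.5863

Law of sines: sin Y = |XZ|·sin Z/|YX| ≈ 0.55664.
Since |YX| ≥ |XZ|, only the acute value applies: ∠Y ≈ 33.82°.
Then ∠X = 180° − ∠Z − ∠Y ≈ 101.18°.
Law of sines gives |ZY| = |YX|·sin X/sin Z ≈ 655.65.
Area = ½·|YX|·|XZ|·sin X ≈ 86238.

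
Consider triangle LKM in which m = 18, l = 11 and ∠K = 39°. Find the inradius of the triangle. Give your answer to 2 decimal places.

By the law of cosines, k² = m² + l² − 2·m·l·cos K = 137.25, so k ≈ 11.715.
Area = ½·m·l·sin K ≈ 62.303.
Semiperimeter s = (11+11.715+18)/2 = 20.358.
Inradius = area/s = 62.303/20.358 ≈ 3.0604.

r ≈ 3.06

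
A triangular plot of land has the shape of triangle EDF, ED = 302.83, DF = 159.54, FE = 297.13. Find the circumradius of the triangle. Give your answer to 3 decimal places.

R ≈ 155.677

By the law of cosines, cos E = (FE² + ED² − DF²) / (2·FE·ED) ≈ 0.85874, so ∠E ≈ 30.82°.
Circumradius = DF/(2 sin E) ≈ 155.68.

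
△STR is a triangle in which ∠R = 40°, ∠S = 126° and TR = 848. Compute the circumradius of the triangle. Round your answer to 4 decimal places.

The third angle is ∠T = 180° − ∠R − ∠S = 14.00°.
Law of sines: RS = TR·sin T/sin S ≈ 253.58.
Law of sines: ST = TR·sin R/sin S ≈ 673.76.
Circumradius = TR/(2 sin S) ≈ 524.09.

524.0928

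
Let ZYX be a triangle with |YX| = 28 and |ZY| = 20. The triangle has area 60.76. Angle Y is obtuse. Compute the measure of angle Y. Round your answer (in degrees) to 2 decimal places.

From area = ½·|ZY|·|YX|·sin Y, we get sin Y = 2·area/(|ZY|·|YX|) ≈ 0.21700.
Taking the obtuse solution, ∠Y ≈ 167.47°.

167.47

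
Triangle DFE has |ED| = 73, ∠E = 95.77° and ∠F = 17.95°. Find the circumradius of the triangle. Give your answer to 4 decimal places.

R ≈ 118.4346

The third angle is ∠D = 180° − ∠F − ∠E = 66.28°.
Law of sines: |FE| = |ED|·sin D/sin F ≈ 216.86.
Law of sines: |DF| = |ED|·sin E/sin F ≈ 235.67.
Circumradius = |ED|/(2 sin F) ≈ 118.43.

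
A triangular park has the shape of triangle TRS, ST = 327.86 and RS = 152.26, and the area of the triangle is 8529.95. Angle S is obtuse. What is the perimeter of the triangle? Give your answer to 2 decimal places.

perimeter ≈ 953.94

From area = ½·RS·ST·sin S, we get sin S = 2·area/(RS·ST) ≈ 0.34175.
Taking the obtuse solution, ∠S ≈ 160.02°.
Law of cosines then gives TR ≈ 473.82.
Perimeter = 152.26 + 327.86 + 473.82 = 953.94.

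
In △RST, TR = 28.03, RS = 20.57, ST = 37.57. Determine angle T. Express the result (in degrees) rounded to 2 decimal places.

32.61

By the law of cosines, cos T = (ST² + TR² − RS²) / (2·ST·TR) ≈ 0.84231, so ∠T ≈ 32.61°.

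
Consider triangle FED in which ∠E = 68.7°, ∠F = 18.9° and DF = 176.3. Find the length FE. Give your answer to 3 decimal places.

189.060

The third angle is ∠D = 180° − ∠F − ∠E = 92.40°.
Law of sines: FE = DF·sin D/sin E ≈ 189.06.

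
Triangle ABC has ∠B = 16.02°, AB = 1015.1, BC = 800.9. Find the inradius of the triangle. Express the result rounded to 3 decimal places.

r ≈ 104.541

By the law of cosines, CA² = AB² + BC² − 2·AB·BC·cos B = 1.0903e+05, so CA ≈ 330.19.
Area = ½·AB·BC·sin B ≈ 1.1218e+05.
Semiperimeter s = (800.9+330.19+1015.1)/2 = 1073.1.
Inradius = area/s = 1.1218e+05/1073.1 ≈ 104.54.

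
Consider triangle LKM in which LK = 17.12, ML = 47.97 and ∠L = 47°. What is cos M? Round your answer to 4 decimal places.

By the law of cosines, KM² = ML² + LK² − 2·ML·LK·cos L = 1474, so KM ≈ 38.393.
Law of cosines again: cos M = (KM² + ML² − LK²)/(2·KM·ML) ≈ 0.94533, so ∠M ≈ 19.03°.

cos M ≈ 0.9453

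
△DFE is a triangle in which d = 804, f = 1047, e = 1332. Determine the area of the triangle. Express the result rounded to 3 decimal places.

420819.858

Semiperimeter s = (804 + 1047 + 1332)/2 = 1591.5.
Heron's formula: area = √(1591.5·787.5·544.5·259.5) ≈ 4.2082e+05.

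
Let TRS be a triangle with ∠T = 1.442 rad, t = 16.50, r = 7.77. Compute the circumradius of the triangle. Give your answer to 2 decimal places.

Law of sines: sin R = r·sin T/t ≈ 0.46701.
Since t ≥ r, only the acute value applies: ∠R ≈ 0.486 rad.
Then ∠S = π − ∠T − ∠R ≈ 1.214 rad.
Law of sines gives s = t·sin S/sin T ≈ 15.588.
Circumradius = t/(2 sin T) ≈ 8.3189.

8.32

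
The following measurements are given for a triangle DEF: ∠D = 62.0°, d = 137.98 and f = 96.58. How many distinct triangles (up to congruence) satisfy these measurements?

1

f·sin D = 96.58·sin(62.0°) ≈ 85.28.
Since d ≥ f, exactly one triangle exists.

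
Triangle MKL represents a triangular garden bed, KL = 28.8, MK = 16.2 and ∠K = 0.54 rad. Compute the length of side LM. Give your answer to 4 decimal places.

By the law of cosines, LM² = MK² + KL² − 2·MK·KL·cos K = 291.53, so LM ≈ 17.074.

17.0744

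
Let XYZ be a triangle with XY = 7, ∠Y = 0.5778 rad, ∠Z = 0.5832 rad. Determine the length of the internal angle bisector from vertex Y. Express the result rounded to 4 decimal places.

The third angle is ∠X = π − ∠Y − ∠Z = 1.9806 rad.
Law of sines: YZ = XY·sin X/sin Z ≈ 11.659.
Law of sines: ZX = XY·sin Y/sin Z ≈ 6.9426.
The bisector from Y has length 2·XY·YZ·cos(∠Y/2)/(XY+YZ) ≈ 8.3852.

t_Y ≈ 8.3852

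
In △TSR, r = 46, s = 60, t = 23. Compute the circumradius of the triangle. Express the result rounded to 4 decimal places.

33.6187

By the law of cosines, cos T = (s² + r² − t²) / (2·s·r) ≈ 0.93967, so ∠T ≈ 20.00°.
Circumradius = t/(2 sin T) ≈ 33.619.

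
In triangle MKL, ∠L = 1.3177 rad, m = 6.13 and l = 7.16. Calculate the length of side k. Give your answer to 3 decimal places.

Law of sines: sin M = m·sin L/l ≈ 0.82887.
Since l ≥ m, only the acute value applies: ∠M ≈ 0.9771 rad.
Then ∠K = π − ∠L − ∠M ≈ 0.8468 rad.
Law of sines gives k = l·sin K/sin L ≈ 5.5406.

5.541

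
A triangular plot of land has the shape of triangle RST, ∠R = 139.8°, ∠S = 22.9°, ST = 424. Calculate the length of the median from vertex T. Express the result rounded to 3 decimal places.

m_T ≈ 336.181

The third angle is ∠T = 180° − ∠R − ∠S = 17.30°.
Law of sines: TR = ST·sin S/sin R ≈ 255.61.
Law of sines: RS = ST·sin T/sin R ≈ 195.35.
Median from T: ½√(2·ST² + 2·TR² − RS²) ≈ 336.18.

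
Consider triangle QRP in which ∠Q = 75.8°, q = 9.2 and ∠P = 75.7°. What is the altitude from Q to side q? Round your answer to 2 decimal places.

4.39

The third angle is ∠R = 180° − ∠P − ∠Q = 28.50°.
Law of sines: r = q·sin R/sin Q ≈ 4.5282.
Law of sines: p = q·sin P/sin Q ≈ 9.1959.
Area = ½·q·r·sin P ≈ 20.184.
The altitude from Q has length 2·area/q ≈ 4.3879.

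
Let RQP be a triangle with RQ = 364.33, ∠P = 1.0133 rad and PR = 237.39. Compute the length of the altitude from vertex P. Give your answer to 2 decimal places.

Law of sines: sin Q = PR·sin P/RQ ≈ 0.55292.
Since RQ ≥ PR, only the acute value applies: ∠Q ≈ 0.5859 rad.
Then ∠R = π − ∠P − ∠Q ≈ 1.5424 rad.
Law of sines gives QP = RQ·sin R/sin P ≈ 429.17.
Area = ½·RQ·PR·sin R ≈ 43227.
The altitude from P has length 2·area/RQ ≈ 237.29.

h_P ≈ 237.29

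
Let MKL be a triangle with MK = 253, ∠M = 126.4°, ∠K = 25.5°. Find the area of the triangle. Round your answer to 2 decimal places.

area ≈ 23545.19

The third angle is ∠L = 180° − ∠M − ∠K = 28.10°.
Law of sines: KL = MK·sin M/sin L ≈ 432.34.
Law of sines: LM = MK·sin K/sin L ≈ 231.25.
Area = ½·MK·KL·sin K ≈ 23545.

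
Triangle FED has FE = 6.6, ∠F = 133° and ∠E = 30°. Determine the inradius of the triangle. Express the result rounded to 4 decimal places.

r ≈ 1.5839

The third angle is ∠D = 180° − ∠F − ∠E = 17.00°.
Law of sines: ED = FE·sin F/sin D ≈ 16.51.
Law of sines: DF = FE·sin E/sin D ≈ 11.287.
Area = ½·FE·ED·sin E ≈ 27.241.
Semiperimeter s = (16.51+11.287+6.6)/2 = 17.198.
Inradius = area/s = 27.241/17.198 ≈ 1.5839.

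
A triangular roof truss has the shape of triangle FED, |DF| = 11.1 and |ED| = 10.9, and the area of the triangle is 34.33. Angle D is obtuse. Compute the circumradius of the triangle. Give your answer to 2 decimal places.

18.51

From area = ½·|ED|·|DF|·sin D, we get sin D = 2·area/(|ED|·|DF|) ≈ 0.56748.
Taking the obtuse solution, ∠D ≈ 145.42°.
Law of cosines then gives |FE| ≈ 21.006.
Circumradius = |FE|/(2 sin D) ≈ 18.508.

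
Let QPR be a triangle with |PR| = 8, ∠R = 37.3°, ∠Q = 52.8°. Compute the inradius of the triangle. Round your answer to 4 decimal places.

The third angle is ∠P = 180° − ∠R − ∠Q = 89.90°.
Law of sines: |RQ| = |PR|·sin P/sin Q ≈ 10.044.
Law of sines: |QP| = |PR|·sin R/sin Q ≈ 6.0863.
Area = ½·|PR|·|RQ|·sin R ≈ 24.345.
Semiperimeter s = (8+10.044+6.0863)/2 = 12.065.
Inradius = area/s = 24.345/12.065 ≈ 2.0178.

r ≈ 2.0178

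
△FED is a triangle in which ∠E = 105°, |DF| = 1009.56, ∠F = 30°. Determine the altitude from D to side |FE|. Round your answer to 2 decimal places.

504.78

The third angle is ∠D = 180° − ∠F − ∠E = 45.00°.
Law of sines: |ED| = |DF|·sin F/sin E ≈ 522.59.
Law of sines: |FE| = |DF|·sin D/sin E ≈ 739.05.
Area = ½·|DF|·|ED|·sin D ≈ 1.8653e+05.
The altitude from D has length 2·area/|FE| ≈ 504.78.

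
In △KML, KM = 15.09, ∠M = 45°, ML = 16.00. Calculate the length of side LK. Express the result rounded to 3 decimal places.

By the law of cosines, LK² = KM² + ML² − 2·KM·ML·cos M = 142.26, so LK ≈ 11.927.

11.927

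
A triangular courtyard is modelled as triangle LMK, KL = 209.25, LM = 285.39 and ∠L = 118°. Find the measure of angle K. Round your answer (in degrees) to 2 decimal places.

By the law of cosines, MK² = KL² + LM² − 2·KL·LM·cos L = 1.813e+05, so MK ≈ 425.8.
Law of cosines again: cos K = (MK² + KL² − LM²)/(2·MK·KL) ≈ 0.80609, so ∠K ≈ 36.28°.

∠K ≈ 36.28°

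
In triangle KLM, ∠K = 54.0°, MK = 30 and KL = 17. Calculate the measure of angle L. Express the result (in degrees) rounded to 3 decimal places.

By the law of cosines, LM² = MK² + KL² − 2·MK·KL·cos K = 589.46, so LM ≈ 24.279.
Law of cosines again: cos L = (KL² + LM² − MK²)/(2·KL·LM) ≈ -0.02610, so ∠L ≈ 91.50°.

∠L ≈ 91.495°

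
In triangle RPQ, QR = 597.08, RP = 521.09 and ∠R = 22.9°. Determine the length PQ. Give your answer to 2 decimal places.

234.13

By the law of cosines, PQ² = QR² + RP² − 2·QR·RP·cos R = 54818, so PQ ≈ 234.13.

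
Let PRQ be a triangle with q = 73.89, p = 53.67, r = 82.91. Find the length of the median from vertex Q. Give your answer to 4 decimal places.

59.2650

Median from Q: ½√(2·p² + 2·r² − q²) ≈ 59.265.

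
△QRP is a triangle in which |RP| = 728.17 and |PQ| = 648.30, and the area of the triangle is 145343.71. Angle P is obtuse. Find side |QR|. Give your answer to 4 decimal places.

1301.7074

From area = ½·|RP|·|PQ|·sin P, we get sin P = 2·area/(|RP|·|PQ|) ≈ 0.61577.
Taking the obtuse solution, ∠P ≈ 141.99°.
Law of cosines then gives |QR| ≈ 1301.7.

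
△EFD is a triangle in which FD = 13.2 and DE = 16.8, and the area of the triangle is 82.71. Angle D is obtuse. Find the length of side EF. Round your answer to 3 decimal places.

From area = ½·FD·DE·sin D, we get sin D = 2·area/(FD·DE) ≈ 0.74594.
Taking the obtuse solution, ∠D ≈ 131.76°.
Law of cosines then gives EF ≈ 27.42.

27.420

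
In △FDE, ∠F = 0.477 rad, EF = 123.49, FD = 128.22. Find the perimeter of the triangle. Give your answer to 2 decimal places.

perimeter ≈ 311.35

By the law of cosines, DE² = EF² + FD² − 2·EF·FD·cos F = 3557.2, so DE ≈ 59.643.
Semiperimeter s = (59.643+123.49+128.22)/2 = 155.68.
Perimeter = 59.643 + 123.49 + 128.22 = 311.35.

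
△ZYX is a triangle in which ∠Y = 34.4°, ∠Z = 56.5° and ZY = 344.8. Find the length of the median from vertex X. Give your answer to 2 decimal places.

The third angle is ∠X = 180° − ∠Z − ∠Y = 89.10°.
Law of sines: YX = ZY·sin Z/sin X ≈ 287.56.
Law of sines: XZ = ZY·sin Y/sin X ≈ 194.82.
Median from X: ½√(2·YX² + 2·XZ² − ZY²) ≈ 174.93.

174.93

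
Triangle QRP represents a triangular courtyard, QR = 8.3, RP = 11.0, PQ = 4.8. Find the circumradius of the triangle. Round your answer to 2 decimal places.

By the law of cosines, cos Q = (PQ² + QR² − RP²) / (2·PQ·QR) ≈ -0.36483, so ∠Q ≈ 111.40°.
Circumradius = RP/(2 sin Q) ≈ 5.9072.

5.91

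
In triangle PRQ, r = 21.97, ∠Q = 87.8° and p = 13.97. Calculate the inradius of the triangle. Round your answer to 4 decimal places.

By the law of cosines, q² = p² + r² − 2·p·r·cos Q = 654.28, so q ≈ 25.579.
Area = ½·p·r·sin Q ≈ 153.35.
Semiperimeter s = (13.97+21.97+25.579)/2 = 30.759.
Inradius = area/s = 153.35/30.759 ≈ 4.9854.

4.9854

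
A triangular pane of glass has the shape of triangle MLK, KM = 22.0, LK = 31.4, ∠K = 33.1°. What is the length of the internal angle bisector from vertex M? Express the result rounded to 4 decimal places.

By the law of cosines, ML² = LK² + KM² − 2·LK·KM·cos K = 312.57, so ML ≈ 17.68.
Law of cosines again: cos M = (KM² + ML² − LK²)/(2·KM·ML) ≈ -0.24347, so ∠M ≈ 104.09°.
The bisector from M has length 2·KM·ML·cos(∠M/2)/(KM+ML) ≈ 12.057.

t_M ≈ 12.0575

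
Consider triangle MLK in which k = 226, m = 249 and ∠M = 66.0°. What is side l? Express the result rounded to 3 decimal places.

Law of sines: sin K = k·sin M/m ≈ 0.82916.
Since m ≥ k, only the acute value applies: ∠K ≈ 56.01°.
Then ∠L = 180° − ∠M − ∠K ≈ 57.99°.
Law of sines gives l = m·sin L/sin M ≈ 231.12.

231.116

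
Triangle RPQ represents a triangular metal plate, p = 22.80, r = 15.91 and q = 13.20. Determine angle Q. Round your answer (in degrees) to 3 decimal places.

By the law of cosines, cos Q = (r² + p² − q²) / (2·r·p) ≈ 0.82527, so ∠Q ≈ 34.38°.

34.384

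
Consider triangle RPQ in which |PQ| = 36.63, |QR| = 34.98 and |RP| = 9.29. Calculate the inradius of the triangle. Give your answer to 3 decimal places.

r ≈ 4.012

Semiperimeter s = (36.63 + 34.98 + 9.29)/2 = 40.45.
Heron's formula: area = √(40.45·3.82·5.47·31.16) ≈ 162.29.
Inradius = area/s = 162.29/40.45 ≈ 4.012.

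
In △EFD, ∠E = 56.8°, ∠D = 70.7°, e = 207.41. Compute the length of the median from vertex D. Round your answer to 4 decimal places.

The third angle is ∠F = 180° − ∠D − ∠E = 52.50°.
Law of sines: f = e·sin F/sin E ≈ 196.65.
Law of sines: d = e·sin D/sin E ≈ 233.94.
Median from D: ½√(2·e² + 2·f² − d²) ≈ 164.81.

m_D ≈ 164.8116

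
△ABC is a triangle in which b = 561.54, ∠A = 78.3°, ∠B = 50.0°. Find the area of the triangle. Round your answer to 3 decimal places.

area ≈ 158162.992

The third angle is ∠C = 180° − ∠A − ∠B = 51.70°.
Law of sines: a = b·sin A/sin B ≈ 717.81.
Law of sines: c = b·sin C/sin B ≈ 575.27.
Area = ½·b·a·sin C ≈ 1.5816e+05.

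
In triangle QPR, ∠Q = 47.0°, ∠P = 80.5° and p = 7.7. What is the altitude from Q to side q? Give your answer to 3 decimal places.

The third angle is ∠R = 180° − ∠Q − ∠P = 52.50°.
Law of sines: q = p·sin Q/sin P ≈ 5.7097.
Law of sines: r = p·sin R/sin P ≈ 6.1938.
Area = ½·p·q·sin R ≈ 17.44.
The altitude from Q has length 2·area/q ≈ 6.1088.

6.109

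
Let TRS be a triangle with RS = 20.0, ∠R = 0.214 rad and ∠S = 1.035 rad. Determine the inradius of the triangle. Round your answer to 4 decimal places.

r ≈ 1.8072

The third angle is ∠T = π − ∠R − ∠S = 1.893 rad.
Law of sines: ST = RS·sin R/sin T ≈ 4.4772.
Law of sines: TR = RS·sin S/sin T ≈ 18.128.
Area = ½·RS·ST·sin S ≈ 38.498.
Semiperimeter s = (20+4.4772+18.128)/2 = 21.302.
Inradius = area/s = 38.498/21.302 ≈ 1.8072.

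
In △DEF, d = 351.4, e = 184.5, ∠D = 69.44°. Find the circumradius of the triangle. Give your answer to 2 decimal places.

Law of sines: sin E = e·sin D/d ≈ 0.49160.
Since d ≥ e, only the acute value applies: ∠E ≈ 29.45°.
Then ∠F = 180° − ∠D − ∠E ≈ 81.11°.
Law of sines gives f = d·sin F/sin D ≈ 370.8.
Circumradius = d/(2 sin D) ≈ 187.65.

R ≈ 187.65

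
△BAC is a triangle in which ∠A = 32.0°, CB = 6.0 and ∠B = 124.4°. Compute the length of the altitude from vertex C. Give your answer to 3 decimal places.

The third angle is ∠C = 180° − ∠B − ∠A = 23.60°.
Law of sines: AC = CB·sin B/sin A ≈ 9.3423.
Law of sines: BA = CB·sin C/sin A ≈ 4.5329.
Area = ½·CB·AC·sin C ≈ 11.221.
The altitude from C has length 2·area/BA ≈ 4.9507.

h_C ≈ 4.951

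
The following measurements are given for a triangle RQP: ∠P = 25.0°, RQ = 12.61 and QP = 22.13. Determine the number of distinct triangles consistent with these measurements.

QP·sin P = 22.13·sin(25.0°) ≈ 9.353.
Since QP sin P < RQ < QP (9.353 < 12.61 < 22.13), two triangles exist.

2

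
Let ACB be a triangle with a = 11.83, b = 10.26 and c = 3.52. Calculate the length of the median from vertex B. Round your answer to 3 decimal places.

Median from B: ½√(2·a² + 2·c² − b²) ≈ 7.0606.

7.061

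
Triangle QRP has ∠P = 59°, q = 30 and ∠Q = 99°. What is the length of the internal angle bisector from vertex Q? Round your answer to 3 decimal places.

The third angle is ∠R = 180° − ∠P − ∠Q = 22.00°.
Law of sines: r = q·sin R/sin Q ≈ 11.378.
Law of sines: p = q·sin P/sin Q ≈ 26.036.
The bisector from Q has length 2·r·p·cos(∠Q/2)/(r+p) ≈ 10.285.

10.285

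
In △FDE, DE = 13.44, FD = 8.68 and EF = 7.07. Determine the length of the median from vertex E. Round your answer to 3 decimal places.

9.822

Median from E: ½√(2·DE² + 2·EF² − FD²) ≈ 9.8221.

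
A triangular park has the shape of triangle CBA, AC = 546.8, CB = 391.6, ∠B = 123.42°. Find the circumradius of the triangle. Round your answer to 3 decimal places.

Law of sines: sin A = CB·sin B/AC ≈ 0.59775.
Since AC ≥ CB, only the acute value applies: ∠A ≈ 36.71°.
Then ∠C = 180° − ∠B − ∠A ≈ 19.87°.
Law of sines gives BA = AC·sin C/sin B ≈ 222.68.
Circumradius = AC/(2 sin B) ≈ 327.56.

R ≈ 327.560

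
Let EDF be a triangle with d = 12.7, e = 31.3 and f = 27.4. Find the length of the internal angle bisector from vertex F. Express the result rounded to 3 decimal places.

By the law of cosines, cos F = (e² + d² − f²) / (2·e·d) ≈ 0.49083, so ∠F ≈ 60.60°.
The bisector from F has length 2·e·d·cos(∠F/2)/(e+d) ≈ 15.6.

15.600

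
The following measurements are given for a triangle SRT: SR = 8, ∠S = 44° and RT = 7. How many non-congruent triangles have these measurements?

SR·sin S = 8·sin(44°) ≈ 5.557.
Since SR sin S < RT < SR (5.557 < 7 < 8), two triangles exist.

2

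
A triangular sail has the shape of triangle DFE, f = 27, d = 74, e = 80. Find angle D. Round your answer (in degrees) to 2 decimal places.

67.50

By the law of cosines, cos D = (f² + e² − d²) / (2·f·e) ≈ 0.38264, so ∠D ≈ 67.50°.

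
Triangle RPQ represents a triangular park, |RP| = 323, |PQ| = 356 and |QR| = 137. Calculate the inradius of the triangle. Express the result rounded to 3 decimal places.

Semiperimeter s = (356 + 137 + 323)/2 = 408.
Heron's formula: area = √(408·52·271·85) ≈ 22107.
Inradius = area/s = 22107/408 ≈ 54.183.

r ≈ 54.183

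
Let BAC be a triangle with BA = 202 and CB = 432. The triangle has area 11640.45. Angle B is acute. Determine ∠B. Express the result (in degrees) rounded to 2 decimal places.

From area = ½·CB·BA·sin B, we get sin B = 2·area/(CB·BA) ≈ 0.26679.
Taking the acute solution, ∠B ≈ 15.47°.

∠B ≈ 15.47°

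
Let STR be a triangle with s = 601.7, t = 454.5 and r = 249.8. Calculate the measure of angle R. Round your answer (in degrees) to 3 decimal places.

By the law of cosines, cos R = (s² + t² − r²) / (2·s·t) ≈ 0.92553, so ∠R ≈ 22.25°.

∠R ≈ 22.252°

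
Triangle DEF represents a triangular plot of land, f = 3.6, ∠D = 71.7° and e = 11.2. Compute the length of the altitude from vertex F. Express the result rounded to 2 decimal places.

By the law of cosines, d² = e² + f² − 2·e·f·cos D = 113.08, so d ≈ 10.634.
Area = ½·e·f·sin D ≈ 19.14.
The altitude from F has length 2·area/f ≈ 10.634.

10.63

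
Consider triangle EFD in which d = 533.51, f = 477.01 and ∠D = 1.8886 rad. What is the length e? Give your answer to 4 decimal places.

132.5677

Law of sines: sin F = f·sin D/d ≈ 0.84932.
Since d ≥ f, only the acute value applies: ∠F ≈ 1.0147 rad.
Then ∠E = π − ∠D − ∠F ≈ 0.2383 rad.
Law of sines gives e = d·sin E/sin D ≈ 132.57.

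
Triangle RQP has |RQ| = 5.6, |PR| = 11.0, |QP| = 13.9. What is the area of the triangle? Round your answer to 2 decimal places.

area ≈ 29.06

Semiperimeter s = (13.9 + 11 + 5.6)/2 = 15.25.
Heron's formula: area = √(15.25·1.35·4.25·9.65) ≈ 29.058.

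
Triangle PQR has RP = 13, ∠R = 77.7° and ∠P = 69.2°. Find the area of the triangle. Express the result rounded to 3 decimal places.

area ≈ 141.328

The third angle is ∠Q = 180° − ∠R − ∠P = 33.10°.
Law of sines: QR = RP·sin P/sin Q ≈ 22.254.
Law of sines: PQ = RP·sin R/sin Q ≈ 23.259.
Area = ½·RP·QR·sin R ≈ 141.33.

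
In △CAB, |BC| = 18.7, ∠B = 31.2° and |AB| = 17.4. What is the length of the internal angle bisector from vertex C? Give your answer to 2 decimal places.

By the law of cosines, |CA|² = |AB|² + |BC|² − 2·|AB|·|BC|·cos B = 95.813, so |CA| ≈ 9.7884.
Law of cosines again: cos C = (|BC|² + |CA|² − |AB|²)/(2·|BC|·|CA|) ≈ 0.38992, so ∠C ≈ 67.05°.
The bisector from C has length 2·|BC|·|CA|·cos(∠C/2)/(|BC|+|CA|) ≈ 10.713.

t_C ≈ 10.71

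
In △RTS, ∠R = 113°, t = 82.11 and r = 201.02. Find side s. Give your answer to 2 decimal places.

Law of sines: sin T = t·sin R/r ≈ 0.37600.
Since r ≥ t, only the acute value applies: ∠T ≈ 22.09°.
Then ∠S = 180° − ∠R − ∠T ≈ 44.91°.
Law of sines gives s = r·sin S/sin R ≈ 154.19.

154.19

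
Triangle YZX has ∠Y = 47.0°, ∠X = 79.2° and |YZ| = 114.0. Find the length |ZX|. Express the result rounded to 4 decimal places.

84.8777

The third angle is ∠Z = 180° − ∠X − ∠Y = 53.80°.
Law of sines: |ZX| = |YZ|·sin Y/sin X ≈ 84.878.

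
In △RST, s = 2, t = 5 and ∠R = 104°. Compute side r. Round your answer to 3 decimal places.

5.817

By the law of cosines, r² = s² + t² − 2·s·t·cos R = 33.838, so r ≈ 5.8171.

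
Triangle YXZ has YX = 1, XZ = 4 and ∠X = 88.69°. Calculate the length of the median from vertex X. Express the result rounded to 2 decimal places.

By the law of cosines, ZY² = YX² + XZ² − 2·YX·XZ·cos X = 16.817, so ZY ≈ 4.1009.
Median from X: ½√(2·YX² + 2·XZ² − ZY²) ≈ 2.0726.

m_X ≈ 2.07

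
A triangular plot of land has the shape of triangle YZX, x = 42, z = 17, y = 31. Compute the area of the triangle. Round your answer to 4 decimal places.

area ≈ 230.0435

Semiperimeter s = (31 + 17 + 42)/2 = 45.
Heron's formula: area = √(45·14·28·3) ≈ 230.04.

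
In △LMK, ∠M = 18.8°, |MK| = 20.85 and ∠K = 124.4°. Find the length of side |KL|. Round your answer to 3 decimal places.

The third angle is ∠L = 180° − ∠M − ∠K = 36.80°.
Law of sines: |KL| = |MK|·sin M/sin L ≈ 11.217.

11.217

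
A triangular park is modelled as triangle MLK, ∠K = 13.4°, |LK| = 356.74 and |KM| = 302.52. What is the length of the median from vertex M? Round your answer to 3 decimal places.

By the law of cosines, |ML|² = |LK|² + |KM|² − 2·|LK|·|KM|·cos K = 8815.9, so |ML| ≈ 93.893.
Median from M: ½√(2·|KM|² + 2·|ML|² − |LK|²) ≈ 135.47.

135.467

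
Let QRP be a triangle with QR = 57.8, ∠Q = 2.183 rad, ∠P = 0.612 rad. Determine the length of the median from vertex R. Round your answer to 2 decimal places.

69.05

The third angle is ∠R = π − ∠P − ∠Q = 0.347 rad.
Law of sines: RP = QR·sin Q/sin P ≈ 82.336.
Law of sines: PQ = QR·sin R/sin P ≈ 34.176.
Median from R: ½√(2·QR² + 2·RP² − PQ²) ≈ 69.051.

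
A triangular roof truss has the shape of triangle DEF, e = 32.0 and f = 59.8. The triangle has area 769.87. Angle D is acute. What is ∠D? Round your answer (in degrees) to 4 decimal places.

53.5745

From area = ½·e·f·sin D, we get sin D = 2·area/(e·f) ≈ 0.80463.
Taking the acute solution, ∠D ≈ 53.57°.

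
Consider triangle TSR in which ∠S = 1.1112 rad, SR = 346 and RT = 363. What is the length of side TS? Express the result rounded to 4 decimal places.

342.1854

Law of sines: sin T = SR·sin S/RT ≈ 0.85426.
Since RT ≥ SR, only the acute value applies: ∠T ≈ 1.0241 rad.
Then ∠R = π − ∠S − ∠T ≈ 1.0063 rad.
Law of sines gives TS = RT·sin R/sin S ≈ 342.19.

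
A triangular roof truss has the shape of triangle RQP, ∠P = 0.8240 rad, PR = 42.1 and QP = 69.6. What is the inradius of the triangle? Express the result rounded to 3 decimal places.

By the law of cosines, RQ² = QP² + PR² − 2·QP·PR·cos P = 2635.7, so RQ ≈ 51.339.
Area = ½·QP·PR·sin P ≈ 1075.2.
Semiperimeter s = (69.6+42.1+51.339)/2 = 81.52.
Inradius = area/s = 1075.2/81.52 ≈ 13.189.

r ≈ 13.189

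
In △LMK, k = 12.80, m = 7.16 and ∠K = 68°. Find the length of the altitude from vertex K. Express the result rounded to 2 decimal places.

h_K ≈ 7.07

Law of sines: sin M = m·sin K/k ≈ 0.51864.
Since k ≥ m, only the acute value applies: ∠M ≈ 31.24°.
Then ∠L = 180° − ∠K − ∠M ≈ 80.76°.
Law of sines gives l = k·sin L/sin K ≈ 13.626.
Area = ½·k·m·sin L ≈ 45.229.
The altitude from K has length 2·area/k ≈ 7.0671.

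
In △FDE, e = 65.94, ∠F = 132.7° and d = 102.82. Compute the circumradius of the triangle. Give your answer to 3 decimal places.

By the law of cosines, f² = d² + e² − 2·d·e·cos F = 24116, so f ≈ 155.29.
Area = ½·d·e·sin F ≈ 2491.3.
Circumradius = f/(2 sin F) ≈ 105.65.

105.654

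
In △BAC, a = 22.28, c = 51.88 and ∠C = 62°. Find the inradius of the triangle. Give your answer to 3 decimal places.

r ≈ 8.672

Law of sines: sin A = a·sin C/c ≈ 0.37918.
Since c ≥ a, only the acute value applies: ∠A ≈ 22.28°.
Then ∠B = 180° − ∠C − ∠A ≈ 95.72°.
Law of sines gives b = c·sin B/sin C ≈ 58.465.
Area = ½·c·a·sin B ≈ 575.07.
Semiperimeter s = (58.465+22.28+51.88)/2 = 66.313.
Inradius = area/s = 575.07/66.313 ≈ 8.6721.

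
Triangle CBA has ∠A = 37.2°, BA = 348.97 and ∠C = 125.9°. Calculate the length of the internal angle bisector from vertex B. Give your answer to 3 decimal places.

295.052

The third angle is ∠B = 180° − ∠A − ∠C = 16.90°.
Law of sines: AC = BA·sin B/sin C ≈ 125.24.
Law of sines: CB = BA·sin A/sin C ≈ 260.46.
The bisector from B has length 2·CB·BA·cos(∠B/2)/(CB+BA) ≈ 295.05.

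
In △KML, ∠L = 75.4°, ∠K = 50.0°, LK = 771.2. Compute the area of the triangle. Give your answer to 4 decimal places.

area ≈ 270443.8853

The third angle is ∠M = 180° − ∠L − ∠K = 54.60°.
Law of sines: ML = LK·sin K/sin M ≈ 724.76.
Law of sines: KM = LK·sin L/sin M ≈ 915.56.
Area = ½·LK·ML·sin L ≈ 2.7044e+05.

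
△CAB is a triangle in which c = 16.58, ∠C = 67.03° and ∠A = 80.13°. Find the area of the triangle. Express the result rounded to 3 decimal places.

79.758

The third angle is ∠B = 180° − ∠C − ∠A = 32.84°.
Law of sines: a = c·sin A/sin C ≈ 17.741.
Law of sines: b = c·sin B/sin C ≈ 9.7656.
Area = ½·c·a·sin B ≈ 79.758.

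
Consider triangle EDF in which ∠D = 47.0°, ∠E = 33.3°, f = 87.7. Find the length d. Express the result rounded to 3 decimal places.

65.070

The third angle is ∠F = 180° − ∠E − ∠D = 99.70°.
Law of sines: d = f·sin D/sin F ≈ 65.07.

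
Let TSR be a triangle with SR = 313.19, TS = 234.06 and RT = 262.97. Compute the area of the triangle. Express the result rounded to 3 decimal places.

Semiperimeter s = (313.19 + 262.97 + 234.06)/2 = 405.11.
Heron's formula: area = √(405.11·91.92·142.14·171.05) ≈ 30089.

30089.238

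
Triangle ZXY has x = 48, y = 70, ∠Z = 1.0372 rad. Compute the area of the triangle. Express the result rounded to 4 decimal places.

1446.4522

Area = ½·x·y·sin Z ≈ 1446.5.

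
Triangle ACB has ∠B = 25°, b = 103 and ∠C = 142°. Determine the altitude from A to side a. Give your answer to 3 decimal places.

The third angle is ∠A = 180° − ∠C − ∠B = 13.00°.
Law of sines: a = b·sin A/sin B ≈ 54.825.
Law of sines: c = b·sin C/sin B ≈ 150.05.
Area = ½·b·a·sin C ≈ 1738.3.
The altitude from A has length 2·area/a ≈ 63.413.

h_A ≈ 63.413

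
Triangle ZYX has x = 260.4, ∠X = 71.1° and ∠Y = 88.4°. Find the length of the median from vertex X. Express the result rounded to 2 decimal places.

m_X ≈ 159.82

The third angle is ∠Z = 180° − ∠Y − ∠X = 20.50°.
Law of sines: z = x·sin Z/sin X ≈ 96.391.
Law of sines: y = x·sin Y/sin X ≈ 275.13.
Median from X: ½√(2·z² + 2·y² − x²) ≈ 159.82.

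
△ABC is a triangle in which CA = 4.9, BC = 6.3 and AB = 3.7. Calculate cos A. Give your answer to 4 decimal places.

By the law of cosines, cos A = (CA² + AB² − BC²) / (2·CA·AB) ≈ -0.05488, so ∠A ≈ 1.626 rad.

cos A ≈ -0.0549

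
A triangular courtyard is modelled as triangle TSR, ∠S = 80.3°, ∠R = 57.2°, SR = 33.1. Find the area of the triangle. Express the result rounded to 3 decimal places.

area ≈ 671.833

The third angle is ∠T = 180° − ∠S − ∠R = 42.50°.
Law of sines: RT = SR·sin S/sin T ≈ 48.294.
Law of sines: TS = SR·sin R/sin T ≈ 41.183.
Area = ½·SR·RT·sin R ≈ 671.83.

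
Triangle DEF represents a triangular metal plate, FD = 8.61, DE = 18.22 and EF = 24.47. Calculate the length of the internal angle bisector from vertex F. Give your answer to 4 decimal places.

By the law of cosines, cos F = (EF² + FD² − DE²) / (2·EF·FD) ≈ 0.80913, so ∠F ≈ 0.628 rad.
The bisector from F has length 2·EF·FD·cos(∠F/2)/(EF+FD) ≈ 12.115.

12.1149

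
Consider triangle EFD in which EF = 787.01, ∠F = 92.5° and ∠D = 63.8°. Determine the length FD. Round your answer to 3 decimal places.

The third angle is ∠E = 180° − ∠F − ∠D = 23.70°.
Law of sines: FD = EF·sin E/sin D ≈ 352.56.

352.559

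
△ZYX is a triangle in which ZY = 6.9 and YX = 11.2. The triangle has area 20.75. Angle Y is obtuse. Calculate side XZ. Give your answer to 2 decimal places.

17.42

From area = ½·ZY·YX·sin Y, we get sin Y = 2·area/(ZY·YX) ≈ 0.53701.
Taking the obtuse solution, ∠Y ≈ 147.52°.
Law of cosines then gives XZ ≈ 17.419.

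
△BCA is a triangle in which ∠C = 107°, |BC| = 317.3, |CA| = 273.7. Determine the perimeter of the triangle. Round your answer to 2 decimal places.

By the law of cosines, |AB|² = |BC|² + |CA|² − 2·|BC|·|CA|·cos C = 2.2637e+05, so |AB| ≈ 475.79.
Semiperimeter s = (273.7+475.79+317.3)/2 = 533.39.
Perimeter = 273.7 + 475.79 + 317.3 = 1066.8.

perimeter ≈ 1066.79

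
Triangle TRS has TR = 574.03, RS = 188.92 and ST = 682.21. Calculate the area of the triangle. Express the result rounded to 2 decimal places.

Semiperimeter s = (188.92 + 682.21 + 574.03)/2 = 722.58.
Heron's formula: area = √(722.58·533.66·40.37·148.55) ≈ 48088.

area ≈ 48088.47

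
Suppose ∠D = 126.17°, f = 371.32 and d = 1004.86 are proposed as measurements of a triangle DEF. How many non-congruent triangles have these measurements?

f·sin D = 371.32·sin(126.17°) ≈ 299.8.
Since ∠D is not acute, a triangle exists only if d > f; here d > f, so there is exactly one triangle.

1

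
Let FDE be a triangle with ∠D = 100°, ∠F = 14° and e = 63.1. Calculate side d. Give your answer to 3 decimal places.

The third angle is ∠E = 180° − ∠F − ∠D = 66.00°.
Law of sines: d = e·sin D/sin E ≈ 68.022.

68.022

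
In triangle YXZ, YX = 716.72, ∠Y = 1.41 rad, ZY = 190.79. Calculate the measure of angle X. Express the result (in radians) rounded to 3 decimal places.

By the law of cosines, XZ² = ZY² + YX² − 2·ZY·YX·cos Y = 5.063e+05, so XZ ≈ 711.55.
Law of cosines again: cos X = (YX² + XZ² − ZY²)/(2·YX·XZ) ≈ 0.96434, so ∠X ≈ 0.268 rad.

0.268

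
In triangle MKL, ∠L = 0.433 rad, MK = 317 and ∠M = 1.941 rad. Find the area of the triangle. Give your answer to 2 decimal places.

77518.31

The third angle is ∠K = π − ∠L − ∠M = 0.768 rad.
Law of sines: KL = MK·sin M/sin L ≈ 704.31.
Law of sines: LM = MK·sin K/sin L ≈ 524.62.
Area = ½·MK·KL·sin K ≈ 77518.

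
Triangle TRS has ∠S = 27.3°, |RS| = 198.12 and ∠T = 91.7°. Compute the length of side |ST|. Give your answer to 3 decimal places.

173.356

The third angle is ∠R = 180° − ∠S − ∠T = 61.00°.
Law of sines: |ST| = |RS|·sin R/sin T ≈ 173.36.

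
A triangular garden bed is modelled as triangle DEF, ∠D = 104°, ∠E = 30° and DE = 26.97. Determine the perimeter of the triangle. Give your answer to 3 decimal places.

82.095

The third angle is ∠F = 180° − ∠D − ∠E = 46.00°.
Law of sines: EF = DE·sin D/sin F ≈ 36.379.
Law of sines: FD = DE·sin E/sin F ≈ 18.746.
Semiperimeter s = (36.379+18.746+26.97)/2 = 41.048.
Perimeter = 36.379 + 18.746 + 26.97 = 82.095.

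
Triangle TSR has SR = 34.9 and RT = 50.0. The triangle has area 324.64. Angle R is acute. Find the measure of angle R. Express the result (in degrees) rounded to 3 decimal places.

From area = ½·SR·RT·sin R, we get sin R = 2·area/(SR·RT) ≈ 0.37208.
Taking the acute solution, ∠R ≈ 21.84°.

∠R ≈ 21.844°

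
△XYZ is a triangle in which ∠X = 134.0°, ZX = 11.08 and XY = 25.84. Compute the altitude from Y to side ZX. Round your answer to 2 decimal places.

h_Y ≈ 18.59

By the law of cosines, YZ² = ZX² + XY² − 2·ZX·XY·cos X = 1188.2, so YZ ≈ 34.471.
Area = ½·ZX·XY·sin X ≈ 102.98.
The altitude from Y has length 2·area/ZX ≈ 18.588.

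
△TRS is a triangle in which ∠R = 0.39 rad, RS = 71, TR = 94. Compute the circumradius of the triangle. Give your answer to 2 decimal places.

51.46

By the law of cosines, ST² = TR² + RS² − 2·TR·RS·cos R = 1531.3, so ST ≈ 39.132.
Area = ½·TR·RS·sin R ≈ 1268.7.
Circumradius = ST/(2 sin R) ≈ 51.464.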